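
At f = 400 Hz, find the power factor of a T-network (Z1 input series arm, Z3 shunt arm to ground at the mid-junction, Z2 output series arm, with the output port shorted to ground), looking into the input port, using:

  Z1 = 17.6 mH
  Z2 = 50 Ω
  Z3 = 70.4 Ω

Step 1 — Angular frequency: ω = 2π·f = 2π·400 = 2513 rad/s.
Step 2 — Component impedances:
  Z1: Z = jωL = j·2513·0.0176 = 0 + j44.23 Ω
  Z2: Z = R = 50 Ω
  Z3: Z = R = 70.4 Ω
Step 3 — With the output port shorted to ground, the output series arm Z2 runs from the junction to ground; the shunt arm Z3 also runs from the junction to ground. They appear in parallel: Z3 || Z2 = 29.24 Ω.
Step 4 — Series with input arm Z1: Z_in = Z1 + (Z3 || Z2) = 29.24 + j44.23 Ω = 53.02∠56.5° Ω.
Step 5 — Power factor: PF = cos(φ) = Re(Z)/|Z| = 29.236/53.022 = 0.5514.
Step 6 — Type: Im(Z) = 44.23 ⇒ lagging (phase φ = 56.5°).

PF = 0.5514 (lagging, φ = 56.5°)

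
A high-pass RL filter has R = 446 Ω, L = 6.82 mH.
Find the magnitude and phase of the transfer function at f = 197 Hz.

Step 1 — Angular frequency: ω = 2π·197 = 1238 rad/s.
Step 2 — Transfer function: H(jω) = jωL/(R + jωL).
Step 3 — Numerator jωL = j·8.442; denominator R + jωL = 446 + j8.442.
Step 4 — H = 0.0003581 + j0.01892.
Step 5 — Magnitude: |H| = 0.01892 (-34.5 dB); phase: φ = 88.9°.

|H| = 0.01892 (-34.5 dB), φ = 88.9°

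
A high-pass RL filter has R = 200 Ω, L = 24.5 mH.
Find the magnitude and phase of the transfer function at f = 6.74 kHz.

Step 1 — Angular frequency: ω = 2π·6740 = 4.235e+04 rad/s.
Step 2 — Transfer function: H(jω) = jωL/(R + jωL).
Step 3 — Numerator jωL = j·1038; denominator R + jωL = 200 + j1038.
Step 4 — H = 0.9642 + j0.1859.
Step 5 — Magnitude: |H| = 0.9819 (-0.2 dB); phase: φ = 10.9°.

|H| = 0.9819 (-0.2 dB), φ = 10.9°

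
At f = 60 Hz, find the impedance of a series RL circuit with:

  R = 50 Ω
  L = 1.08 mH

Step 1 — Angular frequency: ω = 2π·f = 2π·60 = 377 rad/s.
Step 2 — Component impedances:
  R: Z = R = 50 Ω
  L: Z = jωL = j·377·0.00108 = 0 + j0.4072 Ω
Step 3 — Series combination: Z_total = R + L = 50 + j0.4072 Ω = 50∠0.5° Ω.

Z = 50 + j0.4072 Ω = 50∠0.5° Ω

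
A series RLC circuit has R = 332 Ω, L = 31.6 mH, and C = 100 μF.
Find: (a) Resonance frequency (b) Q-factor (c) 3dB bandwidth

Step 1 — Resonance condition Im(Z)=0 gives ω₀ = 1/√(LC).
Step 2 — ω₀ = 1/√(0.0316·0.0001) = 562.5 rad/s.
Step 3 — f₀ = ω₀/(2π) = 89.53 Hz.
Step 4 — Series Q: Q = ω₀L/R = 562.5·0.0316/332 = 0.05354.
Step 5 — 3dB bandwidth: Δω = ω₀/Q = 1.051e+04 rad/s; BW = Δω/(2π) = 1672 Hz.

(a) f₀ = 89.53 Hz  (b) Q = 0.05354  (c) BW = 1672 Hz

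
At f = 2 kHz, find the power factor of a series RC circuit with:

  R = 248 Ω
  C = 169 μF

Step 1 — Angular frequency: ω = 2π·f = 2π·2000 = 1.257e+04 rad/s.
Step 2 — Component impedances:
  R: Z = R = 248 Ω
  C: Z = 1/(jωC) = -j/(ω·C) = 0 - j0.4709 Ω
Step 3 — Series combination: Z_total = R + C = 248 - j0.4709 Ω = 248∠-0.1° Ω.
Step 4 — Power factor: PF = cos(φ) = Re(Z)/|Z| = 248/248 = 1.
Step 5 — Type: Im(Z) = -0.4709 ⇒ leading (phase φ = -0.1°).

PF = 1 (leading, φ = -0.1°)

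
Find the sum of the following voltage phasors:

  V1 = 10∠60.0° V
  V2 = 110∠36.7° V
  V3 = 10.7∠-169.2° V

Step 1 — Convert each phasor to rectangular form:
  V1 = 10·(cos(60.0°) + j·sin(60.0°)) = 5 + j8.66 V
  V2 = 110·(cos(36.7°) + j·sin(36.7°)) = 88.2 + j65.74 V
  V3 = 10.7·(cos(-169.2°) + j·sin(-169.2°)) = -10.51 - j2.005 V
Step 2 — Sum components: V_total = 82.68 + j72.39 V.
Step 3 — Convert to polar: |V_total| = 109.9 V, ∠V_total = 41.2°.

V_total = 109.9∠41.2° V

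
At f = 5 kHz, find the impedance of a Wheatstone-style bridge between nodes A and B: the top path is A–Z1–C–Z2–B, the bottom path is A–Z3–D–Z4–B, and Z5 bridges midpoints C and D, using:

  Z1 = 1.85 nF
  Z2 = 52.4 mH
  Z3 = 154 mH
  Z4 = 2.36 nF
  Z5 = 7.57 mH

Step 1 — Angular frequency: ω = 2π·f = 2π·5000 = 3.142e+04 rad/s.
Step 2 — Component impedances:
  Z1: Z = 1/(jωC) = -j/(ω·C) = 0 - j1.721e+04 Ω
  Z2: Z = jωL = j·3.142e+04·0.0524 = 0 + j1646 Ω
  Z3: Z = jωL = j·3.142e+04·0.154 = 0 + j4838 Ω
  Z4: Z = 1/(jωC) = -j/(ω·C) = 0 - j1.349e+04 Ω
  Z5: Z = jωL = j·3.142e+04·0.00757 = 0 + j237.8 Ω
Step 3 — Bridge requires nodal analysis (the Z5 bridge couples midpoints C and D, so the two paths cannot be reduced to a simple series/parallel combination). Setting node B to ground and injecting 1 A at node A, the 3-node admittance system at A, C, D solves to V_A = Z_AB = 0 + j9185 Ω = 9185∠90.0° Ω.

Z = 0 + j9185 Ω = 9185∠90.0° Ω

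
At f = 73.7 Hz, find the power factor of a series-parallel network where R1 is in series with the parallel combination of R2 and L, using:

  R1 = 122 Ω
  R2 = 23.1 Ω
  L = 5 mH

Step 1 — Angular frequency: ω = 2π·f = 2π·73.7 = 463.1 rad/s.
Step 2 — Component impedances:
  R1: Z = R = 122 Ω
  R2: Z = R = 23.1 Ω
  L: Z = jωL = j·463.1·0.005 = 0 + j2.315 Ω
Step 3 — Parallel branch: R2 || L = 1/(1/R2 + 1/L) = 0.2298 + j2.292 Ω.
Step 4 — Series with R1: Z_total = R1 + (R2 || L) = 122.2 + j2.292 Ω = 122.3∠1.1° Ω.
Step 5 — Power factor: PF = cos(φ) = Re(Z)/|Z| = 122.23/122.25 = 0.9998.
Step 6 — Type: Im(Z) = 2.292 ⇒ lagging (phase φ = 1.1°).

PF = 0.9998 (lagging, φ = 1.1°)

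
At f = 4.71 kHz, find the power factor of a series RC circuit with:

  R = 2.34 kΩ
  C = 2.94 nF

Step 1 — Angular frequency: ω = 2π·f = 2π·4710 = 2.959e+04 rad/s.
Step 2 — Component impedances:
  R: Z = R = 2340 Ω
  C: Z = 1/(jωC) = -j/(ω·C) = 0 - j1.149e+04 Ω
Step 3 — Series combination: Z_total = R + C = 2340 - j1.149e+04 Ω = 1.173e+04∠-78.5° Ω.
Step 4 — Power factor: PF = cos(φ) = Re(Z)/|Z| = 2340/1.173e+04 = 0.1995.
Step 5 — Type: Im(Z) = -1.149e+04 ⇒ leading (phase φ = -78.5°).

PF = 0.1995 (leading, φ = -78.5°)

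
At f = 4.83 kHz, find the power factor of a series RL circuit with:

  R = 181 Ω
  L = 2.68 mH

Step 1 — Angular frequency: ω = 2π·f = 2π·4830 = 3.035e+04 rad/s.
Step 2 — Component impedances:
  R: Z = R = 181 Ω
  L: Z = jωL = j·3.035e+04·0.00268 = 0 + j81.33 Ω
Step 3 — Series combination: Z_total = R + L = 181 + j81.33 Ω = 198.4∠24.2° Ω.
Step 4 — Power factor: PF = cos(φ) = Re(Z)/|Z| = 181/198.434 = 0.9121.
Step 5 — Type: Im(Z) = 81.33 ⇒ lagging (phase φ = 24.2°).

PF = 0.9121 (lagging, φ = 24.2°)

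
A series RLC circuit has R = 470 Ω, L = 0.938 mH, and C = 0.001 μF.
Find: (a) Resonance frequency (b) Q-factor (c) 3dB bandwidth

Step 1 — Resonance: ω₀ = 1/√(LC) = 1/√(0.000938·1e-09) = 1.033e+06 rad/s.
Step 2 — f₀ = ω₀/(2π) = 1.643e+05 Hz.
Step 3 — Series Q: Q = ω₀L/R = 1.033e+06·0.000938/470 = 2.061.
Step 4 — Bandwidth: Δω = ω₀/Q = 5.011e+05 rad/s; BW = Δω/(2π) = 7.975e+04 Hz.

(a) f₀ = 1.643e+05 Hz  (b) Q = 2.061  (c) BW = 7.975e+04 Hz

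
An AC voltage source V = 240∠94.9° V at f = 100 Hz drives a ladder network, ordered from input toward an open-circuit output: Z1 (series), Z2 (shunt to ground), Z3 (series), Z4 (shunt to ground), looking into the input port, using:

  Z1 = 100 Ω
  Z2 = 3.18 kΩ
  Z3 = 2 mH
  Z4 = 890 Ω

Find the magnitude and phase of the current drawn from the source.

Step 1 — Angular frequency: ω = 2π·f = 2π·100 = 628.3 rad/s.
Step 2 — Component impedances:
  Z1: Z = R = 100 Ω
  Z2: Z = R = 3180 Ω
  Z3: Z = jωL = j·628.3·0.002 = 0 + j1.257 Ω
  Z4: Z = R = 890 Ω
Step 3 — Ladder network (open output): work backward from the far end, alternating series and parallel combinations. Z_in = 795.4 + j0.7671 Ω = 795.4∠0.1° Ω.
Step 4 — Source phasor: V = 240∠94.9° V = -20.5 + j239.1 V.
Step 5 — Ohm's law: I = V / Z_total = (-20.5 + j239.1) / (795.4 + j0.7671) = -0.02548 + j0.3007 A.
Step 6 — Convert to polar: |I| = 0.3017 A, ∠I = 94.8°.

I = 0.3017∠94.8° A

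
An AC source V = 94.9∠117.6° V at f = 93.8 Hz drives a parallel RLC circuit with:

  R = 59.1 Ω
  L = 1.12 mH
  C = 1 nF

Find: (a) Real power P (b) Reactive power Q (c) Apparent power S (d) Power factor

Step 1 — Angular frequency: ω = 2π·f = 2π·93.8 = 589.4 rad/s.
Step 2 — Component impedances:
  R: Z = R = 59.1 Ω
  L: Z = jωL = j·589.4·0.00112 = 0 + j0.6601 Ω
  C: Z = 1/(jωC) = -j/(ω·C) = 0 - j1.697e+06 Ω
Step 3 — Parallel combination: 1/Z_total = 1/R + 1/L + 1/C; Z_total = 0.007372 + j0.66 Ω = 0.66∠89.4° Ω.
Step 4 — Source phasor: V = 94.9∠117.6° V = -43.97 + j84.1 V.
Step 5 — Current: I = V / Z = 126.7 + j68.03 A = 143.8∠28.2° A.
Step 6 — Complex power: S = V·I* = 152.4 + j1.364e+04 VA.
Step 7 — Real power: P = Re(S) = 152.4 W.
Step 8 — Reactive power: Q = Im(S) = 1.364e+04 VAR.
Step 9 — Apparent power: |S| = 1.364e+04 VA.
Step 10 — Power factor: PF = P/|S| = 0.01117 (lagging).

(a) P = 152.4 W  (b) Q = 1.364e+04 VAR  (c) S = 1.364e+04 VA  (d) PF = 0.01117 (lagging)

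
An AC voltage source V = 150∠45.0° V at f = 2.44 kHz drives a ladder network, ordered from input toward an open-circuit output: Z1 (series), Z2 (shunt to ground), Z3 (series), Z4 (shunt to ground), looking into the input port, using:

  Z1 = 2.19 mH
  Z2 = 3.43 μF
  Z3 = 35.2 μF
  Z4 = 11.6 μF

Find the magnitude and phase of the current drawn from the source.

Step 1 — Angular frequency: ω = 2π·f = 2π·2440 = 1.533e+04 rad/s.
Step 2 — Component impedances:
  Z1: Z = jωL = j·1.533e+04·0.00219 = 0 + j33.57 Ω
  Z2: Z = 1/(jωC) = -j/(ω·C) = 0 - j19.02 Ω
  Z3: Z = 1/(jωC) = -j/(ω·C) = 0 - j1.853 Ω
  Z4: Z = 1/(jωC) = -j/(ω·C) = 0 - j5.623 Ω
Step 3 — Ladder network (open output): work backward from the far end, alternating series and parallel combinations. Z_in = 0 + j28.21 Ω = 28.21∠90.0° Ω.
Step 4 — Source phasor: V = 150∠45.0° V = 106.1 + j106.1 V.
Step 5 — Ohm's law: I = V / Z_total = (106.1 + j106.1) / (0 + j28.21) = 3.76 - j3.76 A.
Step 6 — Convert to polar: |I| = 5.318 A, ∠I = -45.0°.

I = 5.318∠-45.0° A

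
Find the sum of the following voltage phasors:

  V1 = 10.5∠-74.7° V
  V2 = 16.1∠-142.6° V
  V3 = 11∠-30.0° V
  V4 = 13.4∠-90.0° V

Step 1 — Convert each phasor to rectangular form:
  V1 = 10.5·(cos(-74.7°) + j·sin(-74.7°)) = 2.771 - j10.13 V
  V2 = 16.1·(cos(-142.6°) + j·sin(-142.6°)) = -12.79 - j9.779 V
  V3 = 11·(cos(-30.0°) + j·sin(-30.0°)) = 9.526 - j5.5 V
  V4 = 13.4·(cos(-90.0°) + j·sin(-90.0°)) = 0 - j13.4 V
Step 2 — Sum components: V_total = -0.4931 - j38.81 V.
Step 3 — Convert to polar: |V_total| = 38.81 V, ∠V_total = -90.7°.

V_total = 38.81∠-90.7° V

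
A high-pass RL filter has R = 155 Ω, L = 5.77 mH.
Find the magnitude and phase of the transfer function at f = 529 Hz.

Step 1 — Angular frequency: ω = 2π·529 = 3324 rad/s.
Step 2 — Transfer function: H(jω) = jωL/(R + jωL).
Step 3 — Numerator jωL = j·19.18; denominator R + jωL = 155 + j19.18.
Step 4 — H = 0.01508 + j0.1219.
Step 5 — Magnitude: |H| = 0.1228 (-18.2 dB); phase: φ = 82.9°.

|H| = 0.1228 (-18.2 dB), φ = 82.9°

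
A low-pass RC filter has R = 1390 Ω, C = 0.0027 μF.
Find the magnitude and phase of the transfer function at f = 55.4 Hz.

Step 1 — Angular frequency: ω = 2π·55.4 = 348.1 rad/s.
Step 2 — Transfer function: H(jω) = 1/(1 + jωRC).
Step 3 — Denominator: 1 + jωRC = 1 + j·348.1·1390·2.7e-09 = 1 + j0.001306.
Step 4 — H = 1 - j0.001306.
Step 5 — Magnitude: |H| = 1 (-0.0 dB); phase: φ = -0.1°.

|H| = 1 (-0.0 dB), φ = -0.1°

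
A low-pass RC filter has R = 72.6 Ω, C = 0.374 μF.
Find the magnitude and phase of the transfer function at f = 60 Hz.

Step 1 — Angular frequency: ω = 2π·60 = 377 rad/s.
Step 2 — Transfer function: H(jω) = 1/(1 + jωRC).
Step 3 — Denominator: 1 + jωRC = 1 + j·377·72.6·3.74e-07 = 1 + j0.01024.
Step 4 — H = 0.9999 - j0.01024.
Step 5 — Magnitude: |H| = 0.9999 (-0.0 dB); phase: φ = -0.6°.

|H| = 0.9999 (-0.0 dB), φ = -0.6°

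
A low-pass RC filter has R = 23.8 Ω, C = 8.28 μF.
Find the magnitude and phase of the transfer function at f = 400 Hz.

Step 1 — Angular frequency: ω = 2π·400 = 2513 rad/s.
Step 2 — Transfer function: H(jω) = 1/(1 + jωRC).
Step 3 — Denominator: 1 + jωRC = 1 + j·2513·23.8·8.28e-06 = 1 + j0.4953.
Step 4 — H = 0.803 - j0.3977.
Step 5 — Magnitude: |H| = 0.8961 (-1.0 dB); phase: φ = -26.3°.

|H| = 0.8961 (-1.0 dB), φ = -26.3°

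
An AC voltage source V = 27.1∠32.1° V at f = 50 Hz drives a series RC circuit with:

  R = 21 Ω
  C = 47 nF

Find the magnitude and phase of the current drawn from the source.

Step 1 — Angular frequency: ω = 2π·f = 2π·50 = 314.2 rad/s.
Step 2 — Component impedances:
  R: Z = R = 21 Ω
  C: Z = 1/(jωC) = -j/(ω·C) = 0 - j6.773e+04 Ω
Step 3 — Series combination: Z_total = R + C = 21 - j6.773e+04 Ω = 6.773e+04∠-90.0° Ω.
Step 4 — Source phasor: V = 27.1∠32.1° V = 22.96 + j14.4 V.
Step 5 — Ohm's law: I = V / Z_total = (22.96 + j14.4) / (21 - j6.773e+04) = -0.0002125 + j0.000339 A.
Step 6 — Convert to polar: |I| = 0.0004001 A, ∠I = 122.1°.

I = 0.0004001∠122.1° A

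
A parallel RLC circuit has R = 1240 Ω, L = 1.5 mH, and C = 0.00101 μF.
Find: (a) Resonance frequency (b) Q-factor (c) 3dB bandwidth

Step 1 — Resonance: ω₀ = 1/√(LC) = 1/√(0.0015·1.01e-09) = 8.124e+05 rad/s.
Step 2 — f₀ = ω₀/(2π) = 1.293e+05 Hz.
Step 3 — Parallel Q: Q = R/(ω₀L) = 1240/(8.124e+05·0.0015) = 1.018.
Step 4 — Bandwidth: Δω = ω₀/Q = 7.985e+05 rad/s; BW = Δω/(2π) = 1.271e+05 Hz.

(a) f₀ = 1.293e+05 Hz  (b) Q = 1.018  (c) BW = 1.271e+05 Hz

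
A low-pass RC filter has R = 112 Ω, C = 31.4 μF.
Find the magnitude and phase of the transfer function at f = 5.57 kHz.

Step 1 — Angular frequency: ω = 2π·5570 = 3.5e+04 rad/s.
Step 2 — Transfer function: H(jω) = 1/(1 + jωRC).
Step 3 — Denominator: 1 + jωRC = 1 + j·3.5e+04·112·3.14e-05 = 1 + j123.1.
Step 4 — H = 6.601e-05 - j0.008124.
Step 5 — Magnitude: |H| = 0.008125 (-41.8 dB); phase: φ = -89.5°.

|H| = 0.008125 (-41.8 dB), φ = -89.5°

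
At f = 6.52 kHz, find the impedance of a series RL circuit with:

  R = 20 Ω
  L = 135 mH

Step 1 — Angular frequency: ω = 2π·f = 2π·6520 = 4.097e+04 rad/s.
Step 2 — Component impedances:
  R: Z = R = 20 Ω
  L: Z = jωL = j·4.097e+04·0.135 = 0 + j5530 Ω
Step 3 — Series combination: Z_total = R + L = 20 + j5530 Ω = 5530∠89.8° Ω.

Z = 20 + j5530 Ω = 5530∠89.8° Ω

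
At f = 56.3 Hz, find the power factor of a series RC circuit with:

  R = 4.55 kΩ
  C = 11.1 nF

Step 1 — Angular frequency: ω = 2π·f = 2π·56.3 = 353.7 rad/s.
Step 2 — Component impedances:
  R: Z = R = 4550 Ω
  C: Z = 1/(jωC) = -j/(ω·C) = 0 - j2.547e+05 Ω
Step 3 — Series combination: Z_total = R + C = 4550 - j2.547e+05 Ω = 2.547e+05∠-89.0° Ω.
Step 4 — Power factor: PF = cos(φ) = Re(Z)/|Z| = 4550/2.547e+05 = 0.01786.
Step 5 — Type: Im(Z) = -2.547e+05 ⇒ leading (phase φ = -89.0°).

PF = 0.01786 (leading, φ = -89.0°)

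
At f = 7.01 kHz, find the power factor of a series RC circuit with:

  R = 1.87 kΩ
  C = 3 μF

Step 1 — Angular frequency: ω = 2π·f = 2π·7010 = 4.405e+04 rad/s.
Step 2 — Component impedances:
  R: Z = R = 1870 Ω
  C: Z = 1/(jωC) = -j/(ω·C) = 0 - j7.568 Ω
Step 3 — Series combination: Z_total = R + C = 1870 - j7.568 Ω = 1870∠-0.2° Ω.
Step 4 — Power factor: PF = cos(φ) = Re(Z)/|Z| = 1870/1870 = 1.
Step 5 — Type: Im(Z) = -7.568 ⇒ leading (phase φ = -0.2°).

PF = 1 (leading, φ = -0.2°)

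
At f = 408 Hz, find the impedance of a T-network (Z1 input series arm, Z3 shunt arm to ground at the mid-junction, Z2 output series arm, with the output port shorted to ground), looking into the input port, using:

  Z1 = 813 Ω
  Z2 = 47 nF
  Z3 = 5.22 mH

Step 1 — Angular frequency: ω = 2π·f = 2π·408 = 2564 rad/s.
Step 2 — Component impedances:
  Z1: Z = R = 813 Ω
  Z2: Z = 1/(jωC) = -j/(ω·C) = 0 - j8300 Ω
  Z3: Z = jωL = j·2564·0.00522 = 0 + j13.38 Ω
Step 3 — With the output port shorted to ground, the output series arm Z2 runs from the junction to ground; the shunt arm Z3 also runs from the junction to ground. They appear in parallel: Z3 || Z2 = 0 + j13.4 Ω.
Step 4 — Series with input arm Z1: Z_in = Z1 + (Z3 || Z2) = 813 + j13.4 Ω = 813.1∠0.9° Ω.

Z = 813 + j13.4 Ω = 813.1∠0.9° Ω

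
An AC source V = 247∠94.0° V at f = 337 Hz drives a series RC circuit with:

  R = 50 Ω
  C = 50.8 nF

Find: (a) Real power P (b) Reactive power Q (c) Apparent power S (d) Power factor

Step 1 — Angular frequency: ω = 2π·f = 2π·337 = 2117 rad/s.
Step 2 — Component impedances:
  R: Z = R = 50 Ω
  C: Z = 1/(jωC) = -j/(ω·C) = 0 - j9297 Ω
Step 3 — Series combination: Z_total = R + C = 50 - j9297 Ω = 9297∠-89.7° Ω.
Step 4 — Source phasor: V = 247∠94.0° V = -17.23 + j246.4 V.
Step 5 — Current: I = V / Z = -0.02651 - j0.001711 A = 0.02657∠-176.3° A.
Step 6 — Complex power: S = V·I* = 0.03529 - j6.562 VA.
Step 7 — Real power: P = Re(S) = 0.03529 W.
Step 8 — Reactive power: Q = Im(S) = -6.562 VAR.
Step 9 — Apparent power: |S| = 6.562 VA.
Step 10 — Power factor: PF = P/|S| = 0.005378 (leading).

(a) P = 0.03529 W  (b) Q = -6.562 VAR  (c) S = 6.562 VA  (d) PF = 0.005378 (leading)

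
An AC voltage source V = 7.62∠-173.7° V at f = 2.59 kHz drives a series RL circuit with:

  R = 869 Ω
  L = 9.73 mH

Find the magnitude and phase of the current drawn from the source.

Step 1 — Angular frequency: ω = 2π·f = 2π·2590 = 1.627e+04 rad/s.
Step 2 — Component impedances:
  R: Z = R = 869 Ω
  L: Z = jωL = j·1.627e+04·0.00973 = 0 + j158.3 Ω
Step 3 — Series combination: Z_total = R + L = 869 + j158.3 Ω = 883.3∠10.3° Ω.
Step 4 — Source phasor: V = 7.62∠-173.7° V = -7.574 - j0.8362 V.
Step 5 — Ohm's law: I = V / Z_total = (-7.574 - j0.8362) / (869 + j158.3) = -0.008605 + j0.0006058 A.
Step 6 — Convert to polar: |I| = 0.008627 A, ∠I = 176.0°.

I = 0.008627∠176.0° A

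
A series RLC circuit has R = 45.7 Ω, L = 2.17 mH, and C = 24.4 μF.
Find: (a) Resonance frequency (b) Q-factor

Step 1 — Resonance condition Im(Z)=0 gives ω₀ = 1/√(LC).
Step 2 — ω₀ = 1/√(0.00217·2.44e-05) = 4346 rad/s.
Step 3 — f₀ = ω₀/(2π) = 691.7 Hz.
Step 4 — Series Q: Q = ω₀L/R = 4346·0.00217/45.7 = 0.2064.

(a) f₀ = 691.7 Hz  (b) Q = 0.2064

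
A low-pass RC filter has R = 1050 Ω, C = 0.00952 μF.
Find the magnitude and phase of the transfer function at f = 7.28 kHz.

Step 1 — Angular frequency: ω = 2π·7280 = 4.574e+04 rad/s.
Step 2 — Transfer function: H(jω) = 1/(1 + jωRC).
Step 3 — Denominator: 1 + jωRC = 1 + j·4.574e+04·1050·9.52e-09 = 1 + j0.4572.
Step 4 — H = 0.8271 - j0.3782.
Step 5 — Magnitude: |H| = 0.9094 (-0.8 dB); phase: φ = -24.6°.

|H| = 0.9094 (-0.8 dB), φ = -24.6°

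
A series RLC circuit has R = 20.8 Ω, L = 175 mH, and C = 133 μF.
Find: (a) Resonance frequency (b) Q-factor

Step 1 — Resonance condition Im(Z)=0 gives ω₀ = 1/√(LC).
Step 2 — ω₀ = 1/√(0.175·0.000133) = 207.3 rad/s.
Step 3 — f₀ = ω₀/(2π) = 32.99 Hz.
Step 4 — Series Q: Q = ω₀L/R = 207.3·0.175/20.8 = 1.744.

(a) f₀ = 32.99 Hz  (b) Q = 1.744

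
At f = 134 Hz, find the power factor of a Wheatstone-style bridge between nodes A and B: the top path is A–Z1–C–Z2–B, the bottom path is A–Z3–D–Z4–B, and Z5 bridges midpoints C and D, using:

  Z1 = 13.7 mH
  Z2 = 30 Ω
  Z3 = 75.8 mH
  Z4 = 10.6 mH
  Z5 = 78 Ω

Step 1 — Angular frequency: ω = 2π·f = 2π·134 = 841.9 rad/s.
Step 2 — Component impedances:
  Z1: Z = jωL = j·841.9·0.0137 = 0 + j11.53 Ω
  Z2: Z = R = 30 Ω
  Z3: Z = jωL = j·841.9·0.0758 = 0 + j63.82 Ω
  Z4: Z = jωL = j·841.9·0.0106 = 0 + j8.925 Ω
  Z5: Z = R = 78 Ω
Step 3 — Bridge requires nodal analysis (the Z5 bridge couples midpoints C and D, so the two paths cannot be reduced to a simple series/parallel combination). Setting node B to ground and injecting 1 A at node A, the 3-node admittance system at A, C, D solves to V_A = Z_AB = 15.67 + j15.15 Ω = 21.79∠44.0° Ω.
Step 4 — Power factor: PF = cos(φ) = Re(Z)/|Z| = 15.6651/21.7917 = 0.7189.
Step 5 — Type: Im(Z) = 15.15 ⇒ lagging (phase φ = 44.0°).

PF = 0.7189 (lagging, φ = 44.0°)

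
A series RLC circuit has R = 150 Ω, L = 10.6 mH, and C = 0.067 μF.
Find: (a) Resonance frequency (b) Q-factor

Step 1 — Resonance condition Im(Z)=0 gives ω₀ = 1/√(LC).
Step 2 — ω₀ = 1/√(0.0106·6.7e-08) = 3.752e+04 rad/s.
Step 3 — f₀ = ω₀/(2π) = 5972 Hz.
Step 4 — Series Q: Q = ω₀L/R = 3.752e+04·0.0106/150 = 2.652.

(a) f₀ = 5972 Hz  (b) Q = 2.652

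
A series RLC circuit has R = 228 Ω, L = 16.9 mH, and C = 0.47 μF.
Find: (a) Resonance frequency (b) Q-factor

Step 1 — Resonance condition Im(Z)=0 gives ω₀ = 1/√(LC).
Step 2 — ω₀ = 1/√(0.0169·4.7e-07) = 1.122e+04 rad/s.
Step 3 — f₀ = ω₀/(2π) = 1786 Hz.
Step 4 — Series Q: Q = ω₀L/R = 1.122e+04·0.0169/228 = 0.8317.

(a) f₀ = 1786 Hz  (b) Q = 0.8317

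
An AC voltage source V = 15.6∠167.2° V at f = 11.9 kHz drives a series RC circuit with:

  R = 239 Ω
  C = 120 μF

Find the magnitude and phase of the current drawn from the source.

Step 1 — Angular frequency: ω = 2π·f = 2π·1.19e+04 = 7.477e+04 rad/s.
Step 2 — Component impedances:
  R: Z = R = 239 Ω
  C: Z = 1/(jωC) = -j/(ω·C) = 0 - j0.1115 Ω
Step 3 — Series combination: Z_total = R + C = 239 - j0.1115 Ω = 239∠-0.0° Ω.
Step 4 — Source phasor: V = 15.6∠167.2° V = -15.21 + j3.456 V.
Step 5 — Ohm's law: I = V / Z_total = (-15.21 + j3.456) / (239 - j0.1115) = -0.06366 + j0.01443 A.
Step 6 — Convert to polar: |I| = 0.06527 A, ∠I = 167.2°.

I = 0.06527∠167.2° A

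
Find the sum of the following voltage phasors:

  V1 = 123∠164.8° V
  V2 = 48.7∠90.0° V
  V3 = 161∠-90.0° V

Step 1 — Convert each phasor to rectangular form:
  V1 = 123·(cos(164.8°) + j·sin(164.8°)) = -118.7 + j32.25 V
  V2 = 48.7·(cos(90.0°) + j·sin(90.0°)) = 0 + j48.7 V
  V3 = 161·(cos(-90.0°) + j·sin(-90.0°)) = 0 - j161 V
Step 2 — Sum components: V_total = -118.7 - j80.05 V.
Step 3 — Convert to polar: |V_total| = 143.2 V, ∠V_total = -146.0°.

V_total = 143.2∠-146.0° V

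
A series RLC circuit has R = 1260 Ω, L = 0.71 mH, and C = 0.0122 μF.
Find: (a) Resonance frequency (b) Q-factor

Step 1 — Resonance condition Im(Z)=0 gives ω₀ = 1/√(LC).
Step 2 — ω₀ = 1/√(0.00071·1.22e-08) = 3.398e+05 rad/s.
Step 3 — f₀ = ω₀/(2π) = 5.408e+04 Hz.
Step 4 — Series Q: Q = ω₀L/R = 3.398e+05·0.00071/1260 = 0.1915.

(a) f₀ = 5.408e+04 Hz  (b) Q = 0.1915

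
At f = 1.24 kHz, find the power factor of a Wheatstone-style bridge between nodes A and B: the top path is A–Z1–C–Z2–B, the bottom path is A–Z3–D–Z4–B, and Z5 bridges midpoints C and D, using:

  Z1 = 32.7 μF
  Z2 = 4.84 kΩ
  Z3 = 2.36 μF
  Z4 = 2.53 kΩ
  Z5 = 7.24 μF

Step 1 — Angular frequency: ω = 2π·f = 2π·1240 = 7791 rad/s.
Step 2 — Component impedances:
  Z1: Z = 1/(jωC) = -j/(ω·C) = 0 - j3.925 Ω
  Z2: Z = R = 4840 Ω
  Z3: Z = 1/(jωC) = -j/(ω·C) = 0 - j54.39 Ω
  Z4: Z = R = 2530 Ω
  Z5: Z = 1/(jωC) = -j/(ω·C) = 0 - j17.73 Ω
Step 3 — Bridge requires nodal analysis (the Z5 bridge couples midpoints C and D, so the two paths cannot be reduced to a simple series/parallel combination). Setting node B to ground and injecting 1 A at node A, the 3-node admittance system at A, C, D solves to V_A = Z_AB = 1662 - j8.384 Ω = 1662∠-0.3° Ω.
Step 4 — Power factor: PF = cos(φ) = Re(Z)/|Z| = 1662/1662 = 1.
Step 5 — Type: Im(Z) = -8.384 ⇒ leading (phase φ = -0.3°).

PF = 1 (leading, φ = -0.3°)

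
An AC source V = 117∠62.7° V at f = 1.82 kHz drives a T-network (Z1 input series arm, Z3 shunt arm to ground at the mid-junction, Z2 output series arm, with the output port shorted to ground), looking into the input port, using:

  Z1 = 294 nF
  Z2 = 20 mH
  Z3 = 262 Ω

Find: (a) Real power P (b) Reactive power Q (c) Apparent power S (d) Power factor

Step 1 — Angular frequency: ω = 2π·f = 2π·1820 = 1.144e+04 rad/s.
Step 2 — Component impedances:
  Z1: Z = 1/(jωC) = -j/(ω·C) = 0 - j297.4 Ω
  Z2: Z = jωL = j·1.144e+04·0.02 = 0 + j228.7 Ω
  Z3: Z = R = 262 Ω
Step 3 — With the output port shorted to ground, the output series arm Z2 runs from the junction to ground; the shunt arm Z3 also runs from the junction to ground. They appear in parallel: Z3 || Z2 = 113.3 + j129.8 Ω.
Step 4 — Series with input arm Z1: Z_in = Z1 + (Z3 || Z2) = 113.3 - j167.6 Ω = 202.3∠-55.9° Ω.
Step 5 — Source phasor: V = 117∠62.7° V = 53.66 + j104 V.
Step 6 — Current: I = V / Z = -0.2772 + j0.5075 A = 0.5782∠118.6° A.
Step 7 — Complex power: S = V·I* = 37.88 - j56.05 VA.
Step 8 — Real power: P = Re(S) = 37.88 W.
Step 9 — Reactive power: Q = Im(S) = -56.05 VAR.
Step 10 — Apparent power: |S| = 67.65 VA.
Step 11 — Power factor: PF = P/|S| = 0.56 (leading).

(a) P = 37.88 W  (b) Q = -56.05 VAR  (c) S = 67.65 VA  (d) PF = 0.56 (leading)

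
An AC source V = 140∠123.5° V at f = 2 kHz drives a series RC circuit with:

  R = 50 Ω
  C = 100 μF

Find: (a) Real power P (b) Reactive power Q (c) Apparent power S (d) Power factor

Step 1 — Angular frequency: ω = 2π·f = 2π·2000 = 1.257e+04 rad/s.
Step 2 — Component impedances:
  R: Z = R = 50 Ω
  C: Z = 1/(jωC) = -j/(ω·C) = 0 - j0.7958 Ω
Step 3 — Series combination: Z_total = R + C = 50 - j0.7958 Ω = 50.01∠-0.9° Ω.
Step 4 — Source phasor: V = 140∠123.5° V = -77.27 + j116.7 V.
Step 5 — Current: I = V / Z = -1.582 + j2.31 A = 2.8∠124.4° A.
Step 6 — Complex power: S = V·I* = 391.9 - j6.237 VA.
Step 7 — Real power: P = Re(S) = 391.9 W.
Step 8 — Reactive power: Q = Im(S) = -6.237 VAR.
Step 9 — Apparent power: |S| = 392 VA.
Step 10 — Power factor: PF = P/|S| = 0.9999 (leading).

(a) P = 391.9 W  (b) Q = -6.237 VAR  (c) S = 392 VA  (d) PF = 0.9999 (leading)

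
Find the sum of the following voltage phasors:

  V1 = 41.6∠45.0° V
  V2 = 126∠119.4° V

Step 1 — Convert each phasor to rectangular form:
  V1 = 41.6·(cos(45.0°) + j·sin(45.0°)) = 29.42 + j29.42 V
  V2 = 126·(cos(119.4°) + j·sin(119.4°)) = -61.85 + j109.8 V
Step 2 — Sum components: V_total = -32.44 + j139.2 V.
Step 3 — Convert to polar: |V_total| = 142.9 V, ∠V_total = 103.1°.

V_total = 142.9∠103.1° V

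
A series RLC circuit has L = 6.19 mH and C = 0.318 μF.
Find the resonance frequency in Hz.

Step 1 — Resonance condition Im(Z)=0 gives ω₀ = 1/√(LC).
Step 2 — ω₀ = 1/√(0.00619·3.18e-07) = 2.254e+04 rad/s.
Step 3 — f₀ = ω₀/(2π) = 3587 Hz.

f₀ = 3587 Hz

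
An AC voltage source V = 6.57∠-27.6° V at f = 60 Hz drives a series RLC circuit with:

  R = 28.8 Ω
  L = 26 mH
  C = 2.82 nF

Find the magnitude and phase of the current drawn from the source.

Step 1 — Angular frequency: ω = 2π·f = 2π·60 = 377 rad/s.
Step 2 — Component impedances:
  R: Z = R = 28.8 Ω
  L: Z = jωL = j·377·0.026 = 0 + j9.802 Ω
  C: Z = 1/(jωC) = -j/(ω·C) = 0 - j9.406e+05 Ω
Step 3 — Series combination: Z_total = R + L + C = 28.8 - j9.406e+05 Ω = 9.406e+05∠-90.0° Ω.
Step 4 — Source phasor: V = 6.57∠-27.6° V = 5.822 - j3.044 V.
Step 5 — Ohm's law: I = V / Z_total = (5.822 - j3.044) / (28.8 - j9.406e+05) = 3.236e-06 + j6.19e-06 A.
Step 6 — Convert to polar: |I| = 6.985e-06 A, ∠I = 62.4°.

I = 6.985e-06∠62.4° A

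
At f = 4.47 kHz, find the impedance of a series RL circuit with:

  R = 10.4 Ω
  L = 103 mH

Step 1 — Angular frequency: ω = 2π·f = 2π·4470 = 2.809e+04 rad/s.
Step 2 — Component impedances:
  R: Z = R = 10.4 Ω
  L: Z = jωL = j·2.809e+04·0.103 = 0 + j2893 Ω
Step 3 — Series combination: Z_total = R + L = 10.4 + j2893 Ω = 2893∠89.8° Ω.

Z = 10.4 + j2893 Ω = 2893∠89.8° Ω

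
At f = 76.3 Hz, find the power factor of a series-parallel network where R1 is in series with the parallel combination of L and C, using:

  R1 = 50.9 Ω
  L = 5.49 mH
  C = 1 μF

Step 1 — Angular frequency: ω = 2π·f = 2π·76.3 = 479.4 rad/s.
Step 2 — Component impedances:
  R1: Z = R = 50.9 Ω
  L: Z = jωL = j·479.4·0.00549 = 0 + j2.632 Ω
  C: Z = 1/(jωC) = -j/(ω·C) = 0 - j2086 Ω
Step 3 — Parallel branch: L || C = 1/(1/L + 1/C) = 0 + j2.635 Ω.
Step 4 — Series with R1: Z_total = R1 + (L || C) = 50.9 + j2.635 Ω = 50.97∠3.0° Ω.
Step 5 — Power factor: PF = cos(φ) = Re(Z)/|Z| = 50.9/50.968 = 0.9987.
Step 6 — Type: Im(Z) = 2.635 ⇒ lagging (phase φ = 3.0°).

PF = 0.9987 (lagging, φ = 3.0°)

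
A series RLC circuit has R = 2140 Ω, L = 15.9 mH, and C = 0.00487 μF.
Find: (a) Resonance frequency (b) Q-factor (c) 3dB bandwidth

Step 1 — Resonance condition Im(Z)=0 gives ω₀ = 1/√(LC).
Step 2 — ω₀ = 1/√(0.0159·4.87e-09) = 1.136e+05 rad/s.
Step 3 — f₀ = ω₀/(2π) = 1.809e+04 Hz.
Step 4 — Series Q: Q = ω₀L/R = 1.136e+05·0.0159/2140 = 0.8443.
Step 5 — 3dB bandwidth: Δω = ω₀/Q = 1.346e+05 rad/s; BW = Δω/(2π) = 2.142e+04 Hz.

(a) f₀ = 1.809e+04 Hz  (b) Q = 0.8443  (c) BW = 2.142e+04 Hz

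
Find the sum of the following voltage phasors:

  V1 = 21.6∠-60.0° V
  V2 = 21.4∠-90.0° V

Step 1 — Convert each phasor to rectangular form:
  V1 = 21.6·(cos(-60.0°) + j·sin(-60.0°)) = 10.8 - j18.71 V
  V2 = 21.4·(cos(-90.0°) + j·sin(-90.0°)) = 0 - j21.4 V
Step 2 — Sum components: V_total = 10.8 - j40.11 V.
Step 3 — Convert to polar: |V_total| = 41.53 V, ∠V_total = -74.9°.

V_total = 41.53∠-74.9° V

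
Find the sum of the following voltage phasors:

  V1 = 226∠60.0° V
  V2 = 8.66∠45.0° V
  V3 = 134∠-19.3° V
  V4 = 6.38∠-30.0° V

Step 1 — Convert each phasor to rectangular form:
  V1 = 226·(cos(60.0°) + j·sin(60.0°)) = 113 + j195.7 V
  V2 = 8.66·(cos(45.0°) + j·sin(45.0°)) = 6.124 + j6.124 V
  V3 = 134·(cos(-19.3°) + j·sin(-19.3°)) = 126.5 - j44.29 V
  V4 = 6.38·(cos(-30.0°) + j·sin(-30.0°)) = 5.525 - j3.19 V
Step 2 — Sum components: V_total = 251.1 + j154.4 V.
Step 3 — Convert to polar: |V_total| = 294.8 V, ∠V_total = 31.6°.

V_total = 294.8∠31.6° V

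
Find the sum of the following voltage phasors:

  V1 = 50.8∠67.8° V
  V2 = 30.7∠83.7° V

Step 1 — Convert each phasor to rectangular form:
  V1 = 50.8·(cos(67.8°) + j·sin(67.8°)) = 19.19 + j47.03 V
  V2 = 30.7·(cos(83.7°) + j·sin(83.7°)) = 3.369 + j30.51 V
Step 2 — Sum components: V_total = 22.56 + j77.55 V.
Step 3 — Convert to polar: |V_total| = 80.76 V, ∠V_total = 73.8°.

V_total = 80.76∠73.8° V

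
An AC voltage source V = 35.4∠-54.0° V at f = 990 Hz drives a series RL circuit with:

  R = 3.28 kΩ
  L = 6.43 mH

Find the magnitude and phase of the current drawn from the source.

Step 1 — Angular frequency: ω = 2π·f = 2π·990 = 6220 rad/s.
Step 2 — Component impedances:
  R: Z = R = 3280 Ω
  L: Z = jωL = j·6220·0.00643 = 0 + j40 Ω
Step 3 — Series combination: Z_total = R + L = 3280 + j40 Ω = 3280∠0.7° Ω.
Step 4 — Source phasor: V = 35.4∠-54.0° V = 20.81 - j28.64 V.
Step 5 — Ohm's law: I = V / Z_total = (20.81 - j28.64) / (3280 + j40) = 0.006236 - j0.008808 A.
Step 6 — Convert to polar: |I| = 0.01079 A, ∠I = -54.7°.

I = 0.01079∠-54.7° A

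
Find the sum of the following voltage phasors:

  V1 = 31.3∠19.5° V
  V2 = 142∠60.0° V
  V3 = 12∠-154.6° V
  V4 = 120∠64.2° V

Step 1 — Convert each phasor to rectangular form:
  V1 = 31.3·(cos(19.5°) + j·sin(19.5°)) = 29.5 + j10.45 V
  V2 = 142·(cos(60.0°) + j·sin(60.0°)) = 71 + j123 V
  V3 = 12·(cos(-154.6°) + j·sin(-154.6°)) = -10.84 - j5.147 V
  V4 = 120·(cos(64.2°) + j·sin(64.2°)) = 52.23 + j108 V
Step 2 — Sum components: V_total = 141.9 + j236.3 V.
Step 3 — Convert to polar: |V_total| = 275.6 V, ∠V_total = 59.0°.

V_total = 275.6∠59.0° V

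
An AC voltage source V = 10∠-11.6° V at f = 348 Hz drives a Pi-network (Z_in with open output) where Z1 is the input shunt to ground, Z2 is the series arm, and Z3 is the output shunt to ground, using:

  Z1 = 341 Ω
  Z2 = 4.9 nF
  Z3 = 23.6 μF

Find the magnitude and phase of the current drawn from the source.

Step 1 — Angular frequency: ω = 2π·f = 2π·348 = 2187 rad/s.
Step 2 — Component impedances:
  Z1: Z = R = 341 Ω
  Z2: Z = 1/(jωC) = -j/(ω·C) = 0 - j9.334e+04 Ω
  Z3: Z = 1/(jωC) = -j/(ω·C) = 0 - j19.38 Ω
Step 3 — With open output, the series arm Z2 and the output shunt Z3 appear in series to ground: Z2 + Z3 = 0 - j9.335e+04 Ω.
Step 4 — Parallel with input shunt Z1: Z_in = Z1 || (Z2 + Z3) = 341 - j1.246 Ω = 341∠-0.2° Ω.
Step 5 — Source phasor: V = 10∠-11.6° V = 9.796 - j2.011 V.
Step 6 — Ohm's law: I = V / Z_total = (9.796 - j2.011) / (341 - j1.246) = 0.02875 - j0.005792 A.
Step 7 — Convert to polar: |I| = 0.02933 A, ∠I = -11.4°.

I = 0.02933∠-11.4° A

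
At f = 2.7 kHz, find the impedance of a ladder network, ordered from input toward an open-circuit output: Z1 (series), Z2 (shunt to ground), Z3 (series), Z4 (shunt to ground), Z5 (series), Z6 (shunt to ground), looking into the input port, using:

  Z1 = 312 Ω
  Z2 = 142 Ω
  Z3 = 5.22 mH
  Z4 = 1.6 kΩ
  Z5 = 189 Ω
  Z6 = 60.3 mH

Step 1 — Angular frequency: ω = 2π·f = 2π·2700 = 1.696e+04 rad/s.
Step 2 — Component impedances:
  Z1: Z = R = 312 Ω
  Z2: Z = R = 142 Ω
  Z3: Z = jωL = j·1.696e+04·0.00522 = 0 + j88.56 Ω
  Z4: Z = R = 1600 Ω
  Z5: Z = R = 189 Ω
  Z6: Z = jωL = j·1.696e+04·0.0603 = 0 + j1023 Ω
Step 3 — Ladder network (open output): work backward from the far end, alternating series and parallel combinations. Z_in = 439.7 + j15.16 Ω = 440∠2.0° Ω.

Z = 439.7 + j15.16 Ω = 440∠2.0° Ω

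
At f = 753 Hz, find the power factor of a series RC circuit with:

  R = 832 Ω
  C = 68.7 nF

Step 1 — Angular frequency: ω = 2π·f = 2π·753 = 4731 rad/s.
Step 2 — Component impedances:
  R: Z = R = 832 Ω
  C: Z = 1/(jωC) = -j/(ω·C) = 0 - j3077 Ω
Step 3 — Series combination: Z_total = R + C = 832 - j3077 Ω = 3187∠-74.9° Ω.
Step 4 — Power factor: PF = cos(φ) = Re(Z)/|Z| = 832/3187 = 0.2611.
Step 5 — Type: Im(Z) = -3077 ⇒ leading (phase φ = -74.9°).

PF = 0.2611 (leading, φ = -74.9°)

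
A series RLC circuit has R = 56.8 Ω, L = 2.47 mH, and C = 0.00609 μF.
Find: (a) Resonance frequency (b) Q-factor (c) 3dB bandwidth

Step 1 — Resonance: ω₀ = 1/√(LC) = 1/√(0.00247·6.09e-09) = 2.578e+05 rad/s.
Step 2 — f₀ = ω₀/(2π) = 4.104e+04 Hz.
Step 3 — Series Q: Q = ω₀L/R = 2.578e+05·0.00247/56.8 = 11.21.
Step 4 — Bandwidth: Δω = ω₀/Q = 2.3e+04 rad/s; BW = Δω/(2π) = 3660 Hz.

(a) f₀ = 4.104e+04 Hz  (b) Q = 11.21  (c) BW = 3660 Hz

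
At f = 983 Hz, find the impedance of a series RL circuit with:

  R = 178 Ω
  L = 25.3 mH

Step 1 — Angular frequency: ω = 2π·f = 2π·983 = 6176 rad/s.
Step 2 — Component impedances:
  R: Z = R = 178 Ω
  L: Z = jωL = j·6176·0.0253 = 0 + j156.3 Ω
Step 3 — Series combination: Z_total = R + L = 178 + j156.3 Ω = 236.9∠41.3° Ω.

Z = 178 + j156.3 Ω = 236.9∠41.3° Ω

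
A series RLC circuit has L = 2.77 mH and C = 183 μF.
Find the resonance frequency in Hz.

Step 1 — Resonance condition Im(Z)=0 gives ω₀ = 1/√(LC).
Step 2 — ω₀ = 1/√(0.00277·0.000183) = 1405 rad/s.
Step 3 — f₀ = ω₀/(2π) = 223.5 Hz.

f₀ = 223.5 Hz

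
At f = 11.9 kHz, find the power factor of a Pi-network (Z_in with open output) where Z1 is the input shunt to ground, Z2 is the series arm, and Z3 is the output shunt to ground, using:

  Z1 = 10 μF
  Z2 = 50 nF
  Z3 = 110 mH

Step 1 — Angular frequency: ω = 2π·f = 2π·1.19e+04 = 7.477e+04 rad/s.
Step 2 — Component impedances:
  Z1: Z = 1/(jωC) = -j/(ω·C) = 0 - j1.337 Ω
  Z2: Z = 1/(jωC) = -j/(ω·C) = 0 - j267.5 Ω
  Z3: Z = jωL = j·7.477e+04·0.11 = 0 + j8225 Ω
Step 3 — With open output, the series arm Z2 and the output shunt Z3 appear in series to ground: Z2 + Z3 = 0 + j7957 Ω.
Step 4 — Parallel with input shunt Z1: Z_in = Z1 || (Z2 + Z3) = 0 - j1.338 Ω = 1.338∠-90.0° Ω.
Step 5 — Power factor: PF = cos(φ) = Re(Z)/|Z| = 0/1.338 = 0.
Step 6 — Type: Im(Z) = -1.338 ⇒ leading (phase φ = -90.0°).

PF = 0 (leading, φ = -90.0°)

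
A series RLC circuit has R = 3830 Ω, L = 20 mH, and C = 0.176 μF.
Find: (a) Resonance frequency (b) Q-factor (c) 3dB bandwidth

Step 1 — Resonance: ω₀ = 1/√(LC) = 1/√(0.02·1.76e-07) = 1.685e+04 rad/s.
Step 2 — f₀ = ω₀/(2π) = 2683 Hz.
Step 3 — Series Q: Q = ω₀L/R = 1.685e+04·0.02/3830 = 0.08802.
Step 4 — Bandwidth: Δω = ω₀/Q = 1.915e+05 rad/s; BW = Δω/(2π) = 3.048e+04 Hz.

(a) f₀ = 2683 Hz  (b) Q = 0.08802  (c) BW = 3.048e+04 Hz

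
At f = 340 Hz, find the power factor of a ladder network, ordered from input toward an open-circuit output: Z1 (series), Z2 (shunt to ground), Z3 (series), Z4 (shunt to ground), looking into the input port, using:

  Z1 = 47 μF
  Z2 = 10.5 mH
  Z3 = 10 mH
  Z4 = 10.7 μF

Step 1 — Angular frequency: ω = 2π·f = 2π·340 = 2136 rad/s.
Step 2 — Component impedances:
  Z1: Z = 1/(jωC) = -j/(ω·C) = 0 - j9.96 Ω
  Z2: Z = jωL = j·2136·0.0105 = 0 + j22.43 Ω
  Z3: Z = jωL = j·2136·0.01 = 0 + j21.36 Ω
  Z4: Z = 1/(jωC) = -j/(ω·C) = 0 - j43.75 Ω
Step 3 — Ladder network (open output): work backward from the far end, alternating series and parallel combinations. Z_in = 0 - j1.095e+04 Ω = 1.095e+04∠-90.0° Ω.
Step 4 — Power factor: PF = cos(φ) = Re(Z)/|Z| = 0/1.095e+04 = 0.
Step 5 — Type: Im(Z) = -1.095e+04 ⇒ leading (phase φ = -90.0°).

PF = 0 (leading, φ = -90.0°)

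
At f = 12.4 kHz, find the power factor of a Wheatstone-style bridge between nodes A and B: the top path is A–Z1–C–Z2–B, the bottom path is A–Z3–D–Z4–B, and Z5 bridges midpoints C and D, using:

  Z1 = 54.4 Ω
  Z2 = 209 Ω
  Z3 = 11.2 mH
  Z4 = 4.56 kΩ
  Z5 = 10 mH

Step 1 — Angular frequency: ω = 2π·f = 2π·1.24e+04 = 7.791e+04 rad/s.
Step 2 — Component impedances:
  Z1: Z = R = 54.4 Ω
  Z2: Z = R = 209 Ω
  Z3: Z = jωL = j·7.791e+04·0.0112 = 0 + j872.6 Ω
  Z4: Z = R = 4560 Ω
  Z5: Z = jωL = j·7.791e+04·0.01 = 0 + j779.1 Ω
Step 3 — Bridge requires nodal analysis (the Z5 bridge couples midpoints C and D, so the two paths cannot be reduced to a simple series/parallel combination). Setting node B to ground and injecting 1 A at node A, the 3-node admittance system at A, C, D solves to V_A = Z_AB = 251.9 + j2.692 Ω = 251.9∠0.6° Ω.
Step 4 — Power factor: PF = cos(φ) = Re(Z)/|Z| = 251.9/251.92 = 0.9999.
Step 5 — Type: Im(Z) = 2.692 ⇒ lagging (phase φ = 0.6°).

PF = 0.9999 (lagging, φ = 0.6°)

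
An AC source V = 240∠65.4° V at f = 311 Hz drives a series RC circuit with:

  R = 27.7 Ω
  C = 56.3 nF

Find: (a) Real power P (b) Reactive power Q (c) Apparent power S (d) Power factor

Step 1 — Angular frequency: ω = 2π·f = 2π·311 = 1954 rad/s.
Step 2 — Component impedances:
  R: Z = R = 27.7 Ω
  C: Z = 1/(jωC) = -j/(ω·C) = 0 - j9090 Ω
Step 3 — Series combination: Z_total = R + C = 27.7 - j9090 Ω = 9090∠-89.8° Ω.
Step 4 — Source phasor: V = 240∠65.4° V = 99.91 + j218.2 V.
Step 5 — Current: I = V / Z = -0.02397 + j0.01106 A = 0.0264∠155.2° A.
Step 6 — Complex power: S = V·I* = 0.01931 - j6.337 VA.
Step 7 — Real power: P = Re(S) = 0.01931 W.
Step 8 — Reactive power: Q = Im(S) = -6.337 VAR.
Step 9 — Apparent power: |S| = 6.337 VA.
Step 10 — Power factor: PF = P/|S| = 0.003047 (leading).

(a) P = 0.01931 W  (b) Q = -6.337 VAR  (c) S = 6.337 VA  (d) PF = 0.003047 (leading)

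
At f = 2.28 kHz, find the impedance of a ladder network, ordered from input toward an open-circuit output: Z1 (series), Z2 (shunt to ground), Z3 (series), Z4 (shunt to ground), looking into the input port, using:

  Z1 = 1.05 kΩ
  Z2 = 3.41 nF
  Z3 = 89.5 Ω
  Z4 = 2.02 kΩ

Step 1 — Angular frequency: ω = 2π·f = 2π·2280 = 1.433e+04 rad/s.
Step 2 — Component impedances:
  Z1: Z = R = 1050 Ω
  Z2: Z = 1/(jωC) = -j/(ω·C) = 0 - j2.047e+04 Ω
  Z3: Z = R = 89.5 Ω
  Z4: Z = R = 2020 Ω
Step 3 — Ladder network (open output): work backward from the far end, alternating series and parallel combinations. Z_in = 3137 - j215.1 Ω = 3145∠-3.9° Ω.

Z = 3137 - j215.1 Ω = 3145∠-3.9° Ω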